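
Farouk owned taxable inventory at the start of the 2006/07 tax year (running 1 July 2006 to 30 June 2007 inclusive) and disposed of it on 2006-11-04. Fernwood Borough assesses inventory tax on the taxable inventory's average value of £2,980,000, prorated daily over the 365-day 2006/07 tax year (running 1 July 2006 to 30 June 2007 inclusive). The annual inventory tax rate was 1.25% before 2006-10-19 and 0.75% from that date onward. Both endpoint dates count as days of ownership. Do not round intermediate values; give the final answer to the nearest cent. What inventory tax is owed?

2006-07-01 to 2006-10-18: 110 days at 1.25% → £2,980,000 × 1.25% × 110/365 = £11,226.0274
2006-10-19 to 2006-11-04: 17 days at 0.75% → £2,980,000 × 0.75% × 17/365 = £1,040.9589
Total = £12,266.9863

£12,266.99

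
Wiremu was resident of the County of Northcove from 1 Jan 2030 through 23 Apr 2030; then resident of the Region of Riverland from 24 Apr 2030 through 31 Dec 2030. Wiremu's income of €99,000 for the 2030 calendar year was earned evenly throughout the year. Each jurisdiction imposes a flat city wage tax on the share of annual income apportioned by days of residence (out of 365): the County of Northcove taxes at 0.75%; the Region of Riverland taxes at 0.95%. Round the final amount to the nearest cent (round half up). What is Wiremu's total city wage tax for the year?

The County of Northcove, 1 Jan – 23 Apr 2030: 113 days → €99,000 × 0.75% × 113/365 = €229.8699
The Region of Riverland, 24 Apr – 31 Dec 2030: 252 days → €99,000 × 0.95% × 252/365 = €649.3315
Total = €879.2014

€879.20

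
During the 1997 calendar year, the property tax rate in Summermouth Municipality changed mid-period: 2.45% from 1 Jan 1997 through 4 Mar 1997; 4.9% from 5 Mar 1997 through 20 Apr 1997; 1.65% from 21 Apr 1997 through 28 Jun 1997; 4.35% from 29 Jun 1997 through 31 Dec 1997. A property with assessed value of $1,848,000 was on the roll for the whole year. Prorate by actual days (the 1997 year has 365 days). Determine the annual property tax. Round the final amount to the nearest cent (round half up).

1 Jan – 4 Mar 1997: 63 days at 2.45% → $1,848,000 × 2.45% × 63/365 = $7,814.7616
5 Mar – 20 Apr 1997: 47 days at 4.9% → $1,848,000 × 4.9% × 47/365 = $11,660.1205
21 Apr – 28 Jun 1997: 69 days at 1.65% → $1,848,000 × 1.65% × 69/365 = $5,764.2411
29 Jun – 31 Dec 1997: 186 days at 4.35% → $1,848,000 × 4.35% × 186/365 = $40,964.8438
Total = $66,203.9671

$66,203.97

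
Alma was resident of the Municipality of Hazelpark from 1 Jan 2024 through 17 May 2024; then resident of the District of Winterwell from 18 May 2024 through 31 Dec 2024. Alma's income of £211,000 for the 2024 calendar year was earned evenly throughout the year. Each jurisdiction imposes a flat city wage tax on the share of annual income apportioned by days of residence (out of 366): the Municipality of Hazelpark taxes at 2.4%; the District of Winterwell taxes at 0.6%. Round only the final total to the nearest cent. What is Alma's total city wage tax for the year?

The Municipality of Hazelpark, 1 Jan – 17 May 2024: 138 days → £211,000 × 2.4% × 138/366 = £1,909.3770
The District of Winterwell, 18 May – 31 Dec 2024: 228 days → £211,000 × 0.6% × 228/366 = £788.6557
Total = £2,698.0328

£2,698.03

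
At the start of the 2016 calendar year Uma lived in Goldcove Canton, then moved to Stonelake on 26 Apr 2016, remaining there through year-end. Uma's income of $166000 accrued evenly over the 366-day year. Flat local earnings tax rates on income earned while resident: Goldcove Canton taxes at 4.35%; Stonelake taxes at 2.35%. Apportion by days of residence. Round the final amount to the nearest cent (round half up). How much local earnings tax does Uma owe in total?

Goldcove Canton, 1 Jan – 25 Apr 2016: 116 days → $166000 × 4.35% × 116/366 = $2288.6230
Stonelake, 26 Apr – 31 Dec 2016: 250 days → $166000 × 2.35% × 250/366 = $2664.6175
Total = $4953.2404

$4953.24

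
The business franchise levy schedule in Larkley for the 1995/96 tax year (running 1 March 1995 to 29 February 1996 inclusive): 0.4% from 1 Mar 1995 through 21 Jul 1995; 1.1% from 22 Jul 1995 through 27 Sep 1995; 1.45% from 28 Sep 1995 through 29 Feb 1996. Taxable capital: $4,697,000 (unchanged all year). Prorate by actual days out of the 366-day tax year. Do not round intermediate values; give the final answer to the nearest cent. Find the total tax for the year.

1 Mar – 21 Jul 1995: 143 days at 0.4% → $4,697,000 × 0.4% × 143/366 = $7,340.6667
22 Jul – 27 Sep 1995: 68 days at 1.1% → $4,697,000 × 1.1% × 68/366 = $9,599.3333
28 Sep 1995 – 29 Feb 1996: 155 days at 1.45% → $4,697,000 × 1.45% × 155/366 = $28,842.9167
Total = $45,782.9167

$45,782.92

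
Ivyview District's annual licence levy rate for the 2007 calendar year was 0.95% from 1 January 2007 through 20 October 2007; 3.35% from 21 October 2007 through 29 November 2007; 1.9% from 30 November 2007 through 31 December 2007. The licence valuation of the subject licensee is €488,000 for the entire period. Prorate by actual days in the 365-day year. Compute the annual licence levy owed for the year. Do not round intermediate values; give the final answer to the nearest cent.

1 January – 20 October 2007: 293 days at 0.95% → €488,000 × 0.95% × 293/365 = €3,721.5014
21 October – 29 November 2007: 40 days at 3.35% → €488,000 × 3.35% × 40/365 = €1,791.5616
30 November – 31 December 2007: 32 days at 1.9% → €488,000 × 1.9% × 32/365 = €812.8877
Total = €6,325.9507

€6,325.95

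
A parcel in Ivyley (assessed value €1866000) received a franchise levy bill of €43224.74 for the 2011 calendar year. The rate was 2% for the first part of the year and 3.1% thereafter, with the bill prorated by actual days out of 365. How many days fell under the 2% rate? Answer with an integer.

Let d = days at the first rate; then 365 − d days at the second rate.
€1866000 × [2%·d + 3.1%·(365−d)] / 365 = €43224.74
Solving gives d = 260, so the new rate took effect on 18 Sep 2011.

260 days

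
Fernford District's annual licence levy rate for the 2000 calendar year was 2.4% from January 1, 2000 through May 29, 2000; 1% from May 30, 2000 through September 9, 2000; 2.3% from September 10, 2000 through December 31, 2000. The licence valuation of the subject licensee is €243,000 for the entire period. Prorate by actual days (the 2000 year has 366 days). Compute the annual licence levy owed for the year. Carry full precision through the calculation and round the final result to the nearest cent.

January 1 – May 29, 2000: 150 days at 2.4% → €243,000 × 2.4% × 150/366 = €2,390.1639
May 30 – September 9, 2000: 103 days at 1% → €243,000 × 1% × 103/366 = €683.8525
September 10 – December 31, 2000: 113 days at 2.3% → €243,000 × 2.3% × 113/366 = €1,725.5656
Total = €4,799.5820

€4,799.58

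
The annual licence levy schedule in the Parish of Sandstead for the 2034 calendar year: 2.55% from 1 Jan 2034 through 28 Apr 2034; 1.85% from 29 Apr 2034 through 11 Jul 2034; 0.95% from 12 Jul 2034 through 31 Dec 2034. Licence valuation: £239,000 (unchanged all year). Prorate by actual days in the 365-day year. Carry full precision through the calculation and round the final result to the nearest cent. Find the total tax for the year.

1 Jan – 28 Apr 2034: 118 days at 2.55% → £239,000 × 2.55% × 118/365 = £1,970.2767
29 Apr – 11 Jul 2034: 74 days at 1.85% → £239,000 × 1.85% × 74/365 = £896.4137
12 Jul – 31 Dec 2034: 173 days at 0.95% → £239,000 × 0.95% × 173/365 = £1,076.1548
Total = £3,942.8452

£3,942.85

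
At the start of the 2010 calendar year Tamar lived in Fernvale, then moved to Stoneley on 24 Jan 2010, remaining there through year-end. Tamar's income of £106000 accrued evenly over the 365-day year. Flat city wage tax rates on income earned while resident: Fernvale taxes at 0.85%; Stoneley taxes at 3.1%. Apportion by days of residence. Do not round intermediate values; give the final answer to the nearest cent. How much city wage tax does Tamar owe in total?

Fernvale, 1 Jan – 23 Jan 2010: 23 days → £106000 × 0.85% × 23/365 = £56.7753
Stoneley, 24 Jan – 31 Dec 2010: 342 days → £106000 × 3.1% × 342/365 = £3078.9370
Total = £3135.7123

£3135.71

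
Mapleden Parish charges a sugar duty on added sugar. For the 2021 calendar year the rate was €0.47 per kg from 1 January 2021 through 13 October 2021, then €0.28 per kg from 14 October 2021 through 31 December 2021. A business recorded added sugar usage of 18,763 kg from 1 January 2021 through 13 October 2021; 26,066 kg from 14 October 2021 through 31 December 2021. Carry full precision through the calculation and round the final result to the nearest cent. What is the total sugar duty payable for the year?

€16,117.09

1 January – 13 October 2021: 18,763 kg at €0.47/kg → €8,818.61
14 October – 31 December 2021: 26,066 kg at €0.28/kg → €7,298.48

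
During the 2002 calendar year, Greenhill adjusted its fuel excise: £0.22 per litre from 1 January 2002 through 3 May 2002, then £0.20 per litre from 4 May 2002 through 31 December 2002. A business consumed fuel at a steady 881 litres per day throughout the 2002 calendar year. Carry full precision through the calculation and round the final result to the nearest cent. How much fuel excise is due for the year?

1 January – 3 May 2002: 123 days × 881 litres/day = 108,363 litres at £0.22/litre → £23,839.86
4 May – 31 December 2002: 242 days × 881 litres/day = 213,202 litres at £0.20/litre → £42,640.40

£66,480.26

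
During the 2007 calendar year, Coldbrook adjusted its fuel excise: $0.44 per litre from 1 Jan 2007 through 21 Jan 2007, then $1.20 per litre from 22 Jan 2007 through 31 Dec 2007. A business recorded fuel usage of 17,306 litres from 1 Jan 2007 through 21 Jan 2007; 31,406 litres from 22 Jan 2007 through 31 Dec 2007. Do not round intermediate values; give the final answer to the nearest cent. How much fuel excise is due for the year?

1 Jan – 21 Jan 2007: 17,306 litres at $0.44/litre → $7614.64
22 Jan – 31 Dec 2007: 31,406 litres at $1.20/litre → $37687.20

$45301.84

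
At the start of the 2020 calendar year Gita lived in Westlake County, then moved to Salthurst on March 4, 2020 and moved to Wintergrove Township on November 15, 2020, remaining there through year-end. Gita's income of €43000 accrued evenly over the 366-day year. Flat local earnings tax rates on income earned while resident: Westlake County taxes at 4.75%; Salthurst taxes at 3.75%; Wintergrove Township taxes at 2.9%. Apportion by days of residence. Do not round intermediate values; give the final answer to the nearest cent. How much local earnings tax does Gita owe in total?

€1639.58

Westlake County, January 1 – March 3, 2020: 63 days → €43000 × 4.75% × 63/366 = €351.5779
Salthurst, March 4 – November 14, 2020: 256 days → €43000 × 3.75% × 256/366 = €1127.8689
Wintergrove Township, November 15 – December 31, 2020: 47 days → €43000 × 2.9% × 47/366 = €160.1339
Total = €1639.5806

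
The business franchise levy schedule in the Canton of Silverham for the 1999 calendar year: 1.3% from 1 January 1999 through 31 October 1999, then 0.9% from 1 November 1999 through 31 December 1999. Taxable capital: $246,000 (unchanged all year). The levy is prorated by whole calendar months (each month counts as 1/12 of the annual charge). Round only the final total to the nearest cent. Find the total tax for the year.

$3,034.00

1 January – 31 October 1999: 10 months at 1.3% → $246,000 × 1.3% × 10/12 = $2,665.0000
1 November – 31 December 1999: 2 months at 0.9% → $246,000 × 0.9% × 2/12 = $369.0000
Total = $3,034.0000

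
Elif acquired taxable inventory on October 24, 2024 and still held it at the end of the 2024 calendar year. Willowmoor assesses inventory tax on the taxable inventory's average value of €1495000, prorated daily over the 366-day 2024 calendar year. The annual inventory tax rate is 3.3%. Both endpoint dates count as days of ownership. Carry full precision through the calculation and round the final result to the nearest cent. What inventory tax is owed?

€9300.86

Days held (October 24 – December 31, 2024): 69 out of 366
Tax = €1495000 × 3.3% × 69/366 = €9300.8607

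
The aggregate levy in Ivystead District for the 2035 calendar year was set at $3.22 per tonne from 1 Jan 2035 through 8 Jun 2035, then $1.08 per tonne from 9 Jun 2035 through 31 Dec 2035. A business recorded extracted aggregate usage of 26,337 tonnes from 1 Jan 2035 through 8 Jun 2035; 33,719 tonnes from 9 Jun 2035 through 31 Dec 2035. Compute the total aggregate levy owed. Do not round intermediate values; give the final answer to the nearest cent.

1 Jan – 8 Jun 2035: 26,337 tonnes at $3.22/tonne → $84805.14
9 Jun – 31 Dec 2035: 33,719 tonnes at $1.08/tonne → $36416.52

$121221.66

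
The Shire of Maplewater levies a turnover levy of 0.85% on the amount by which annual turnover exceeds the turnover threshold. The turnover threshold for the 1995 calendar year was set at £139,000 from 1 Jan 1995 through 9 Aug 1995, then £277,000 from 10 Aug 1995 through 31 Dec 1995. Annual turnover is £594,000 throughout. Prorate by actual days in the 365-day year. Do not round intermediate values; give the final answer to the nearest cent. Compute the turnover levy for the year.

£3,404.73

1 Jan – 9 Aug 1995: 221 days, exemption £139,000 → (£594,000 − £139,000) × 0.85% × 221/365 = £2,341.6918
10 Aug – 31 Dec 1995: 144 days, exemption £277,000 → (£594,000 − £277,000) × 0.85% × 144/365 = £1,063.0356
Total = £3,404.7274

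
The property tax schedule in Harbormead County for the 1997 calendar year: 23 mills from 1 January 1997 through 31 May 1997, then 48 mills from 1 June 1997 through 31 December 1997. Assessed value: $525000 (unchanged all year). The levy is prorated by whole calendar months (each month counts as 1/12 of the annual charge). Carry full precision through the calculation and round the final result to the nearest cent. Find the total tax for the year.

$19731.25

1 January – 31 May 1997: 5 months at 23 mills → $525000 × 2.3% × 5/12 = $5031.2500
1 June – 31 December 1997: 7 months at 48 mills → $525000 × 4.8% × 7/12 = $14700.0000
Total = $19731.2500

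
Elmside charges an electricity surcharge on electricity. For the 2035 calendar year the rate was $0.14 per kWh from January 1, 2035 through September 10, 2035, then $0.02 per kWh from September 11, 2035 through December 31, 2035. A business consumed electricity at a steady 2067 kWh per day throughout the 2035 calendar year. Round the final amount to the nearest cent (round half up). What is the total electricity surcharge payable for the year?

January 1 – September 10, 2035: 253 days × 2067 kWh/day = 522,951 kWh at $0.14/kWh → $73,213.14
September 11 – December 31, 2035: 112 days × 2067 kWh/day = 231,504 kWh at $0.02/kWh → $4,630.08

$77,843.22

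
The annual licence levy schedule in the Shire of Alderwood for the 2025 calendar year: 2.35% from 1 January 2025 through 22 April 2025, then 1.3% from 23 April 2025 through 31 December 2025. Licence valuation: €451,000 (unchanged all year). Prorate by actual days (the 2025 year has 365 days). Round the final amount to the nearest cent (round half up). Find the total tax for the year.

€7,316.08

1 January – 22 April 2025: 112 days at 2.35% → €451,000 × 2.35% × 112/365 = €3,252.1425
23 April – 31 December 2025: 253 days at 1.3% → €451,000 × 1.3% × 253/365 = €4,063.9425
Total = €7,316.0849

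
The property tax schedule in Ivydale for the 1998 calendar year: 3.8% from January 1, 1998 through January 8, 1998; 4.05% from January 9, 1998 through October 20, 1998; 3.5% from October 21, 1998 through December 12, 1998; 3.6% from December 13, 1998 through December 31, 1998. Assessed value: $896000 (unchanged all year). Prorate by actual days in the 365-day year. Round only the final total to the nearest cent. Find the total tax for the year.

January 1 – January 8, 1998: 8 days at 3.8% → $896000 × 3.8% × 8/365 = $746.2575
January 9 – October 20, 1998: 285 days at 4.05% → $896000 × 4.05% × 285/365 = $28334.4658
October 21 – December 12, 1998: 53 days at 3.5% → $896000 × 3.5% × 53/365 = $4553.6438
December 13 – December 31, 1998: 19 days at 3.6% → $896000 × 3.6% × 19/365 = $1679.0795
Total = $35313.4466

$35313.45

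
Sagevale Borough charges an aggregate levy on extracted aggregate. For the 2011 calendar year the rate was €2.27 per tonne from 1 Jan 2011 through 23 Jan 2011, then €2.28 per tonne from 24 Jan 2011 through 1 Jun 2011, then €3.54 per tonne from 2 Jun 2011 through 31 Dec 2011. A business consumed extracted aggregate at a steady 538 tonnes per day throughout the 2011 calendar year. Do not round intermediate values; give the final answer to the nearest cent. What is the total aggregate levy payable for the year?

1 Jan – 23 Jan 2011: 23 days × 538 tonnes/day = 12,374 tonnes at €2.27/tonne → €28088.98
24 Jan – 1 Jun 2011: 129 days × 538 tonnes/day = 69,402 tonnes at €2.28/tonne → €158236.56
2 Jun – 31 Dec 2011: 213 days × 538 tonnes/day = 114,594 tonnes at €3.54/tonne → €405662.76

€591988.30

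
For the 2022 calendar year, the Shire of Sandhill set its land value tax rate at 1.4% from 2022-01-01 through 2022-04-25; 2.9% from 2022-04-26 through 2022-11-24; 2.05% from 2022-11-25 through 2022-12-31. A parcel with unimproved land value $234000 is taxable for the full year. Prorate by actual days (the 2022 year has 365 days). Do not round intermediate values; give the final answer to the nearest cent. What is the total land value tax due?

2022-01-01 to 2022-04-25: 115 days at 1.4% → $234000 × 1.4% × 115/365 = $1032.1644
2022-04-26 to 2022-11-24: 213 days at 2.9% → $234000 × 2.9% × 213/365 = $3960.0493
2022-11-25 to 2022-12-31: 37 days at 2.05% → $234000 × 2.05% × 37/365 = $486.2712
Total = $5478.4849

$5478.48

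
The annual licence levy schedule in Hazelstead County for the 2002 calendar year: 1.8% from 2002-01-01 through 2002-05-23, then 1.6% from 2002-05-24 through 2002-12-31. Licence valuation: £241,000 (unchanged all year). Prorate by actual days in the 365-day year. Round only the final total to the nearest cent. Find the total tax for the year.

2002-01-01 to 2002-05-23: 143 days at 1.8% → £241,000 × 1.8% × 143/365 = £1,699.5452
2002-05-24 to 2002-12-31: 222 days at 1.6% → £241,000 × 1.6% × 222/365 = £2,345.2932
Total = £4,044.8384

£4,044.84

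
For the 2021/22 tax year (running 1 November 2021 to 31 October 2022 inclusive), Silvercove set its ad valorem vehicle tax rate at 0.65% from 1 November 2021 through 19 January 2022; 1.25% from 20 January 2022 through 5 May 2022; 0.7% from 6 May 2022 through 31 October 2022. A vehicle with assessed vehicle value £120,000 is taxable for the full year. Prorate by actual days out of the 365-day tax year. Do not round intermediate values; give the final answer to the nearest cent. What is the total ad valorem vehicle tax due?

1 November 2021 – 19 January 2022: 80 days at 0.65% → £120,000 × 0.65% × 80/365 = £170.9589
20 January – 5 May 2022: 106 days at 1.25% → £120,000 × 1.25% × 106/365 = £435.6164
6 May – 31 October 2022: 179 days at 0.7% → £120,000 × 0.7% × 179/365 = £411.9452
Total = £1,018.5205

£1,018.52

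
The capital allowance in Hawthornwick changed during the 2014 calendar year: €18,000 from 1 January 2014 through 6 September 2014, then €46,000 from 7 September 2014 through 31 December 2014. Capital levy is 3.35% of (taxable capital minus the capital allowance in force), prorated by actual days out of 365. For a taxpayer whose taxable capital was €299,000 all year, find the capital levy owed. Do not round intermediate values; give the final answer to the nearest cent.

€9,115.40

1 January – 6 September 2014: 249 days, exemption €18,000 → (€299,000 − €18,000) × 3.35% × 249/365 = €6,421.8123
7 September – 31 December 2014: 116 days, exemption €46,000 → (€299,000 − €46,000) × 3.35% × 116/365 = €2,693.5836
Total = €9,115.3959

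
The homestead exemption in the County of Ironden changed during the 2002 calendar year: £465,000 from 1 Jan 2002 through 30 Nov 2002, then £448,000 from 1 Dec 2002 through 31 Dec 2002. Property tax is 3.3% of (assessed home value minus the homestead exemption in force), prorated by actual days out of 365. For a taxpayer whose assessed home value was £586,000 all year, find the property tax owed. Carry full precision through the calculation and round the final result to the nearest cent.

1 Jan – 30 Nov 2002: 334 days, exemption £465,000 → (£586,000 − £465,000) × 3.3% × 334/365 = £3,653.8685
1 Dec – 31 Dec 2002: 31 days, exemption £448,000 → (£586,000 − £448,000) × 3.3% × 31/365 = £386.7781
Total = £4,040.6466

£4,040.65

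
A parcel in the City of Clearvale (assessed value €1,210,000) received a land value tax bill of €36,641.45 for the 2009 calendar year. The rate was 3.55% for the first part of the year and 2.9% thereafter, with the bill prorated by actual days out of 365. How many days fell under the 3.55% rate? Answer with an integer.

72 days

Let d = days at the first rate; then 365 − d days at the second rate.
€1,210,000 × [3.55%·d + 2.9%·(365−d)] / 365 = €36,641.45
Solving gives d = 72, so the new rate took effect on 14 March 2009.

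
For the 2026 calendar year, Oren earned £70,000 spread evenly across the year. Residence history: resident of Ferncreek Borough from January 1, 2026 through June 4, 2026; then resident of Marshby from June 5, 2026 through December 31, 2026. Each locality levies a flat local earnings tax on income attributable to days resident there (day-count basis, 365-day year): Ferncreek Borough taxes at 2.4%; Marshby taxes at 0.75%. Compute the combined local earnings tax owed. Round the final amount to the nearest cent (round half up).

Ferncreek Borough, January 1 – June 4, 2026: 155 days → £70,000 × 2.4% × 155/365 = £713.4247
Marshby, June 5 – December 31, 2026: 210 days → £70,000 × 0.75% × 210/365 = £302.0548
Total = £1,015.4795

£1,015.48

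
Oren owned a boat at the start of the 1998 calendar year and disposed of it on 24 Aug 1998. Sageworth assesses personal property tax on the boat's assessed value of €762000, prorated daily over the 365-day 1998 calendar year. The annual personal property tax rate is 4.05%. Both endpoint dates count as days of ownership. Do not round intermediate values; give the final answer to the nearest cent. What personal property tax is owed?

Days held (1 Jan – 24 Aug 1998): 236 out of 365
Tax = €762000 × 4.05% × 236/365 = €19953.9616

€19953.96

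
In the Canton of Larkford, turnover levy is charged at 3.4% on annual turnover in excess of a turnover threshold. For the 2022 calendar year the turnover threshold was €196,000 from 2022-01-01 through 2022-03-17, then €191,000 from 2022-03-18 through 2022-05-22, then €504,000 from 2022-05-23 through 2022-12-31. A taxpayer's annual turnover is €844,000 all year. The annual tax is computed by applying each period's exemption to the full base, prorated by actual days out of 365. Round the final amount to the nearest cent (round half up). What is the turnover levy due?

€15,664.78

2022-01-01 to 2022-03-17: 76 days, exemption €196,000 → (€844,000 − €196,000) × 3.4% × 76/365 = €4,587.4849
2022-03-18 to 2022-05-22: 66 days, exemption €191,000 → (€844,000 − €191,000) × 3.4% × 66/365 = €4,014.6082
2022-05-23 to 2022-12-31: 223 days, exemption €504,000 → (€844,000 − €504,000) × 3.4% × 223/365 = €7,062.6849
Total = €15,664.7781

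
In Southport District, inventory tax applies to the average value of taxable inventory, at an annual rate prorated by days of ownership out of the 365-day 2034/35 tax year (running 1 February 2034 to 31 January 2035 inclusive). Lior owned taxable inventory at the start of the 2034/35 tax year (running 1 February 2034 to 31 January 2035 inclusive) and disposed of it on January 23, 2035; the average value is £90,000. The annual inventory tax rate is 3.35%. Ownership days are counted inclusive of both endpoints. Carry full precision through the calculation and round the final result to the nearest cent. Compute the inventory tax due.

Days held (February 1, 2034 – January 23, 2035): 357 out of 365
Tax = £90,000 × 3.35% × 357/365 = £2,948.9178

£2,948.92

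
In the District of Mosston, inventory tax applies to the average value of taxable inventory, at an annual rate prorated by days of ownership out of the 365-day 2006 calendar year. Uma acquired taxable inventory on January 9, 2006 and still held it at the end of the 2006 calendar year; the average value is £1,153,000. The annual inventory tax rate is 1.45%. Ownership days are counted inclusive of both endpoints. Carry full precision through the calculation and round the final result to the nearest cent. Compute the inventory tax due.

Days held (January 9 – December 31, 2006): 357 out of 365
Tax = £1,153,000 × 1.45% × 357/365 = £16,352.0671

£16,352.07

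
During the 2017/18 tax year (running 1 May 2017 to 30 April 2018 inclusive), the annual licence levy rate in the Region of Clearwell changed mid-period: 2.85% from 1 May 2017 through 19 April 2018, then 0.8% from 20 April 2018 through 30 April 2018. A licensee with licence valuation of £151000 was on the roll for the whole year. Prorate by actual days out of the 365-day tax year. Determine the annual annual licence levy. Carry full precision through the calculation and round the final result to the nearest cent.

1 May 2017 – 19 April 2018: 354 days at 2.85% → £151000 × 2.85% × 354/365 = £4173.8055
20 April – 30 April 2018: 11 days at 0.8% → £151000 × 0.8% × 11/365 = £36.4055
Total = £4210.2110

£4210.21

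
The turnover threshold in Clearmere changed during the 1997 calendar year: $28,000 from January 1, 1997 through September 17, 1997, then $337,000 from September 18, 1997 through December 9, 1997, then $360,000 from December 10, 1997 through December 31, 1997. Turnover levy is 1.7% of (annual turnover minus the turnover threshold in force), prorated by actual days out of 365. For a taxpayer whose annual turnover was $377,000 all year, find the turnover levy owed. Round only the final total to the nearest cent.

$4,398.30

January 1 – September 17, 1997: 260 days, exemption $28,000 → ($377,000 − $28,000) × 1.7% × 260/365 = $4,226.2466
September 18 – December 9, 1997: 83 days, exemption $337,000 → ($377,000 − $337,000) × 1.7% × 83/365 = $154.6301
December 10 – December 31, 1997: 22 days, exemption $360,000 → ($377,000 − $360,000) × 1.7% × 22/365 = $17.4192
Total = $4,398.2959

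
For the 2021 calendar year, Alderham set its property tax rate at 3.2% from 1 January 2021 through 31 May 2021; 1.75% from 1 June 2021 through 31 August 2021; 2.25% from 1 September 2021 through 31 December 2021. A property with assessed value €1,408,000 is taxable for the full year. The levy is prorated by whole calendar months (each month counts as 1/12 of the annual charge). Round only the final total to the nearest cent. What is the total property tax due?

€35,493.33

1 January – 31 May 2021: 5 months at 3.2% → €1,408,000 × 3.2% × 5/12 = €18,773.3333
1 June – 31 August 2021: 3 months at 1.75% → €1,408,000 × 1.75% × 3/12 = €6,160.0000
1 September – 31 December 2021: 4 months at 2.25% → €1,408,000 × 2.25% × 4/12 = €10,560.0000
Total = €35,493.3333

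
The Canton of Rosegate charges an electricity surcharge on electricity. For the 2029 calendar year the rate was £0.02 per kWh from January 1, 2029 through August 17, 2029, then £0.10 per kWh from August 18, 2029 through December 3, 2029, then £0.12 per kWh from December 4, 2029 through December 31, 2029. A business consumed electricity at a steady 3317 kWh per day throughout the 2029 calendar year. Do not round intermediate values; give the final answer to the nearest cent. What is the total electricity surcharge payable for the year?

January 1 – August 17, 2029: 229 days × 3317 kWh/day = 759,593 kWh at £0.02/kWh → £15191.86
August 18 – December 3, 2029: 108 days × 3317 kWh/day = 358,236 kWh at £0.10/kWh → £35823.60
December 4 – December 31, 2029: 28 days × 3317 kWh/day = 92,876 kWh at £0.12/kWh → £11145.12

£62160.58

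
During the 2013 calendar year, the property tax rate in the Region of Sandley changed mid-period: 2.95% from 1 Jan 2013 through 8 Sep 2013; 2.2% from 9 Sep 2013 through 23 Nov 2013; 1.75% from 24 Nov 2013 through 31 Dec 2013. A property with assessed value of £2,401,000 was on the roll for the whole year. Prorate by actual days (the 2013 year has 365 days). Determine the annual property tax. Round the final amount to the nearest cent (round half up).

£64,080.39

1 Jan – 8 Sep 2013: 251 days at 2.95% → £2,401,000 × 2.95% × 251/365 = £48,707.4096
9 Sep – 23 Nov 2013: 76 days at 2.2% → £2,401,000 × 2.2% × 76/365 = £10,998.5534
24 Nov – 31 Dec 2013: 38 days at 1.75% → £2,401,000 × 1.75% × 38/365 = £4,374.4247
Total = £64,080.3877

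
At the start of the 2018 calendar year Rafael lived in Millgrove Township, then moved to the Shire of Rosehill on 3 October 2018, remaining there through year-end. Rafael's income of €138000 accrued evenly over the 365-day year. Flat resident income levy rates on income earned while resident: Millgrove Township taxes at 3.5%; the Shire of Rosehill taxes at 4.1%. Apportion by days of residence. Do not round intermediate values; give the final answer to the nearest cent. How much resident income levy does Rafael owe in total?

€5034.16

Millgrove Township, 1 January – 2 October 2018: 275 days → €138000 × 3.5% × 275/365 = €3639.0411
The Shire of Rosehill, 3 October – 31 December 2018: 90 days → €138000 × 4.1% × 90/365 = €1395.1233
Total = €5034.1644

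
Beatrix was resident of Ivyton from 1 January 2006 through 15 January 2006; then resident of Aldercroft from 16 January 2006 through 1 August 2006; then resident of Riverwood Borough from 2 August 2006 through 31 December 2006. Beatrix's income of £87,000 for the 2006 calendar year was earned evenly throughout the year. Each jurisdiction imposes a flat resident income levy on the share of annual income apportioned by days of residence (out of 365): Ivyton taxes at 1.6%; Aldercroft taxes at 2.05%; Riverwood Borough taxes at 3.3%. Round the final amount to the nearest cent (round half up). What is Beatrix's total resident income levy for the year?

£2,220.29

Ivyton, 1 January – 15 January 2006: 15 days → £87,000 × 1.6% × 15/365 = £57.2055
Aldercroft, 16 January – 1 August 2006: 198 days → £87,000 × 2.05% × 198/365 = £967.4877
Riverwood Borough, 2 August – 31 December 2006: 152 days → £87,000 × 3.3% × 152/365 = £1,195.5945
Total = £2,220.2877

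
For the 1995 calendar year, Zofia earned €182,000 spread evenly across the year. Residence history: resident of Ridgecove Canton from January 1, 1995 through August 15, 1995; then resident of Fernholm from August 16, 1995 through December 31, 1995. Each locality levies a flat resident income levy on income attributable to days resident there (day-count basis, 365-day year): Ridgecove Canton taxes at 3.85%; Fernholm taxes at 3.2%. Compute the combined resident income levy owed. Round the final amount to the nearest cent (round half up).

Ridgecove Canton, January 1 – August 15, 1995: 227 days → €182,000 × 3.85% × 227/365 = €4,357.7781
Fernholm, August 16 – December 31, 1995: 138 days → €182,000 × 3.2% × 138/365 = €2,201.9507
Total = €6,559.7288

€6,559.73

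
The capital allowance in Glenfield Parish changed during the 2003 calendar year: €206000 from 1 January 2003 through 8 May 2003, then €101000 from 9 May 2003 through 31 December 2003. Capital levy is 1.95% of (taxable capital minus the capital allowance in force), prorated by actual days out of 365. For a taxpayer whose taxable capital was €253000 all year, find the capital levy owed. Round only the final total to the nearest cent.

1 January – 8 May 2003: 128 days, exemption €206000 → (€253000 − €206000) × 1.95% × 128/365 = €321.4027
9 May – 31 December 2003: 237 days, exemption €101000 → (€253000 − €101000) × 1.95% × 237/365 = €1924.5699
Total = €2245.9726

€2245.97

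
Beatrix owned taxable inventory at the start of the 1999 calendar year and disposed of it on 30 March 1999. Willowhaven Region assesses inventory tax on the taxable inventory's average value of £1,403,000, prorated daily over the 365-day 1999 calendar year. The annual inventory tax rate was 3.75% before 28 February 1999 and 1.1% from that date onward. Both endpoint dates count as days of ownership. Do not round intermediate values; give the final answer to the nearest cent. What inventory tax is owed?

1 January – 27 February 1999: 58 days at 3.75% → £1,403,000 × 3.75% × 58/365 = £8,360.3425
28 February – 30 March 1999: 31 days at 1.1% → £1,403,000 × 1.1% × 31/365 = £1,310.7479
Total = £9,671.0904

£9,671.09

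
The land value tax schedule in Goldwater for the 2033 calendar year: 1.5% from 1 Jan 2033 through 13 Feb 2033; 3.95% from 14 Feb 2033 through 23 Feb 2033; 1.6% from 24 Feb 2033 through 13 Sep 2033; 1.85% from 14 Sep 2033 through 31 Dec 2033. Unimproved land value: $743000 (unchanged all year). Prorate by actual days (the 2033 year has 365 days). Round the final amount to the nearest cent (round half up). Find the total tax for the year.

1 Jan – 13 Feb 2033: 44 days at 1.5% → $743000 × 1.5% × 44/365 = $1343.5068
14 Feb – 23 Feb 2033: 10 days at 3.95% → $743000 × 3.95% × 10/365 = $804.0685
24 Feb – 13 Sep 2033: 202 days at 1.6% → $743000 × 1.6% × 202/365 = $6579.1123
14 Sep – 31 Dec 2033: 109 days at 1.85% → $743000 × 1.85% × 109/365 = $4104.8205
Total = $12831.5082

$12831.51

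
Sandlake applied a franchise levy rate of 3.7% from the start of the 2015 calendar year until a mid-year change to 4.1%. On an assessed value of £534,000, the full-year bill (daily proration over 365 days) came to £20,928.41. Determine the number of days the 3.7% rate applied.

165 days

Let d = days at the first rate; then 365 − d days at the second rate.
£534,000 × [3.7%·d + 4.1%·(365−d)] / 365 = £20,928.41
Solving gives d = 165, so the new rate took effect on 15 Jun 2015.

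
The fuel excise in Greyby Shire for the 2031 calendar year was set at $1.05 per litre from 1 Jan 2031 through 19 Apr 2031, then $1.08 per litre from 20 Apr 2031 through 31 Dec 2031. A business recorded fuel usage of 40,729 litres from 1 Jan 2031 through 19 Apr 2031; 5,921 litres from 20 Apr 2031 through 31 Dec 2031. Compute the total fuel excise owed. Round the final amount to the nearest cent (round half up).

$49,160.13

1 Jan – 19 Apr 2031: 40,729 litres at $1.05/litre → $42,765.45
20 Apr – 31 Dec 2031: 5,921 litres at $1.08/litre → $6,394.68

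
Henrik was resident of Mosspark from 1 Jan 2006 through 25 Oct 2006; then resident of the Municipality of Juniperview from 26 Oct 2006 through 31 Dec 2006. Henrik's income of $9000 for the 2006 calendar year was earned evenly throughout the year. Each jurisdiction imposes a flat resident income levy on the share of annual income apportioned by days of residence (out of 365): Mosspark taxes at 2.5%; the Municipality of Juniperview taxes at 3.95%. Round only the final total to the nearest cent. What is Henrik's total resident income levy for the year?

$248.95

Mosspark, 1 Jan – 25 Oct 2006: 298 days → $9000 × 2.5% × 298/365 = $183.6986
The Municipality of Juniperview, 26 Oct – 31 Dec 2006: 67 days → $9000 × 3.95% × 67/365 = $65.2562
Total = $248.9548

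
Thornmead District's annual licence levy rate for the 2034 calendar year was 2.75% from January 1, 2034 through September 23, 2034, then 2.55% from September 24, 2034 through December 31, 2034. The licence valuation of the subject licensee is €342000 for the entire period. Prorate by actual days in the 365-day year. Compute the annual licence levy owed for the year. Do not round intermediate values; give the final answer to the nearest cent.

€9219.48

January 1 – September 23, 2034: 266 days at 2.75% → €342000 × 2.75% × 266/365 = €6854.0548
September 24 – December 31, 2034: 99 days at 2.55% → €342000 × 2.55% × 99/365 = €2365.4219
Total = €9219.4767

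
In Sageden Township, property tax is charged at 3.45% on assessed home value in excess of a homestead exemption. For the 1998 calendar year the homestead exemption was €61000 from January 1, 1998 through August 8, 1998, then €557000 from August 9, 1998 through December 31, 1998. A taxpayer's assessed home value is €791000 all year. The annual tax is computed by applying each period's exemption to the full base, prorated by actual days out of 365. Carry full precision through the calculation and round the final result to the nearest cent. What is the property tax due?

€18387.08

January 1 – August 8, 1998: 220 days, exemption €61000 → (€791000 − €61000) × 3.45% × 220/365 = €15180.0000
August 9 – December 31, 1998: 145 days, exemption €557000 → (€791000 − €557000) × 3.45% × 145/365 = €3207.0822
Total = €18387.0822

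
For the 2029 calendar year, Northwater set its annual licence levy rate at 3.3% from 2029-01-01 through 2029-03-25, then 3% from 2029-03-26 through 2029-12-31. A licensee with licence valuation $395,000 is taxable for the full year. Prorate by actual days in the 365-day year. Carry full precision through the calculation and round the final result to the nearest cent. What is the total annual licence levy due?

2029-01-01 to 2029-03-25: 84 days at 3.3% → $395,000 × 3.3% × 84/365 = $2,999.8356
2029-03-26 to 2029-12-31: 281 days at 3% → $395,000 × 3% × 281/365 = $9,122.8767
Total = $12,122.7123

$12,122.71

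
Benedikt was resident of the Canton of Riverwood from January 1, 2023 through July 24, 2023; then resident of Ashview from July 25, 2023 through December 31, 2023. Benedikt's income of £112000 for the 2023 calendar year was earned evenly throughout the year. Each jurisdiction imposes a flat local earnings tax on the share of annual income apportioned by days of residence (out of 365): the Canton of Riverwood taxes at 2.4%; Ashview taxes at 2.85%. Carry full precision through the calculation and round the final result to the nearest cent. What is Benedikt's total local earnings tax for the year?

The Canton of Riverwood, January 1 – July 24, 2023: 205 days → £112000 × 2.4% × 205/365 = £1509.6986
Ashview, July 25 – December 31, 2023: 160 days → £112000 × 2.85% × 160/365 = £1399.2329
Total = £2908.9315

£2908.93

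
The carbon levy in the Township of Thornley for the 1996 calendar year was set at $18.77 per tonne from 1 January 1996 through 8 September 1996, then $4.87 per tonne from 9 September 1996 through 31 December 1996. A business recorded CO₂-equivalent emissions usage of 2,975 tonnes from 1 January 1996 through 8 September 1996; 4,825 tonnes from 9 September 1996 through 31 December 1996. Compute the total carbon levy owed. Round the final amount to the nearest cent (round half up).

$79,338.50

1 January – 8 September 1996: 2,975 tonnes at $18.77/tonne → $55,840.75
9 September – 31 December 1996: 4,825 tonnes at $4.87/tonne → $23,497.75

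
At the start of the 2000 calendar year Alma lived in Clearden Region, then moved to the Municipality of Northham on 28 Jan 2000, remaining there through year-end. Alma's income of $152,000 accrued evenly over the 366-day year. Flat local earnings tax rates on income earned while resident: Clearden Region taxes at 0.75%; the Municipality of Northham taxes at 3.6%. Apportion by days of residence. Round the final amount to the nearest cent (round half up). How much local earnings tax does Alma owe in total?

$5,152.43

Clearden Region, 1 Jan – 27 Jan 2000: 27 days → $152,000 × 0.75% × 27/366 = $84.0984
The Municipality of Northham, 28 Jan – 31 Dec 2000: 339 days → $152,000 × 3.6% × 339/366 = $5,068.3279
Total = $5,152.4262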